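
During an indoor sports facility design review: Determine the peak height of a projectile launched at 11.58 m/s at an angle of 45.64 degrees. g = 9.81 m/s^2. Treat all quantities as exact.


H = (v*sin(theta))^2 / (2*g)
vy = v*sin(theta) = 11.58 * sin(45.64 deg) = 8.2792 m/s
H = vy^2 / (2*g) = 68.5459 / (2*9.81)
H = 68.5459 / 19.62 = 3.4937 m

3.4937 m


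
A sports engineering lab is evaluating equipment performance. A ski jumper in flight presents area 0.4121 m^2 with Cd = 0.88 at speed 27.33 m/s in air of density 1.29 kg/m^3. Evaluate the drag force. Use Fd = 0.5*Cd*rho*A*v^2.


Fd = 0.5 * Cd * rho * A * v^2
Fd = 0.5 * 0.88 * 1.29 * 0.4121 * 27.33^2
v^2 = 746.9289
Fd = 0.5 * 0.88 * 1.29 * 0.4121 * 746.9289 = 174.7126 N

174.7126 N


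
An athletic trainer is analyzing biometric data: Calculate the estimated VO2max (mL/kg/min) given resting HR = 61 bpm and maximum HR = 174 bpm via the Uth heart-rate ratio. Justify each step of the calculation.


VO2max = 15.3 * HRmax / HRrest
VO2max = 15.3 * 174 / 61
VO2max = 2662.2 / 61 = 43.6426 mL/kg/min

43.6426 mL/kg/min


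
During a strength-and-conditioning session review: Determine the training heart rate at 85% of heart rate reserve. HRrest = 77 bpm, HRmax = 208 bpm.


Target = HRrest + pct*(HRmax - HRrest)
Heart rate reserve = HRmax - HRrest = 208 - 77 = 131 bpm
Fraction = 85% = 0.85
Target = 77 + 0.85 * 131
Target = 77 + 111.35 = 188.35 bpm

188.35 bpm


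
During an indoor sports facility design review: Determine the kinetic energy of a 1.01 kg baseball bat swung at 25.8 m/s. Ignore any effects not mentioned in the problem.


KE = 0.5 * m * v^2
KE = 0.5 * 1.01 * 25.8^2
KE = 0.5 * 1.01 * 665.64 = 336.1482 J

336.1482 J


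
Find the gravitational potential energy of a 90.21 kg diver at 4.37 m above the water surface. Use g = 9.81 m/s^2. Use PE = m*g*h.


PE = m * g * h
PE = 90.21 * 9.81 * 4.37
PE = 884.9601 * 4.37 = 3867.2756 J

3867.2756 J


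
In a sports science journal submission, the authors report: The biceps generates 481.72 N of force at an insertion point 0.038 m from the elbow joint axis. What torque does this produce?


tau = F * d
tau = 481.72 * 0.038
tau = 18.3054 N*m

18.3054 N*m


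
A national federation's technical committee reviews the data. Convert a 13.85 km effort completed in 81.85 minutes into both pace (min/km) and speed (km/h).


Pace = time / distance = 81.85 min / 13.85 km = 5.9097 min/km
Speed = distance / time_in_hours = 13.85 / 1.3642 hr
Speed = 10.1527 km/h

5.9097 min/km, 10.1527 km/h


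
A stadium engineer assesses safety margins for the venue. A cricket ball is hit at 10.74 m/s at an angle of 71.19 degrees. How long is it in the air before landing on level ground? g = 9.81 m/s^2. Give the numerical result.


T = 2*v*sin(theta)/g
sin(theta) = sin(71.19 deg) = 0.9466
T = 2*10.74*0.9466 / 9.81
T = 20.3328 / 9.81 = 2.0727 s

2.0727 s


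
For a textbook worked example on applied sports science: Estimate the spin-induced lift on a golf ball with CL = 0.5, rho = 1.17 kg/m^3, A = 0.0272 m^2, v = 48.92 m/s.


FM = 0.5 * CL * rho * A * v^2
FM = 0.5 * 0.5 * 1.17 * 0.0272 * 48.92^2
v^2 = 2393.1664
FM = 0.5 * 0.5 * 1.17 * 0.0272 * 2393.1664 = 19.04 N

19.04 N


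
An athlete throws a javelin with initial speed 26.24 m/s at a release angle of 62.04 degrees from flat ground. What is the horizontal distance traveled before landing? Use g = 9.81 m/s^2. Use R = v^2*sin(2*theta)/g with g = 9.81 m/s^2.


R = v^2 * sin(2*theta) / g
Convert angle to radians: theta = 62.04 deg = 1.0828 rad
sin(2*theta) = sin(2.1656) = 0.8283
R = 26.24^2 * 0.8283 / 9.81
R = 688.5376 * 0.8283 / 9.81 = 58.1331 m

58.1331 m


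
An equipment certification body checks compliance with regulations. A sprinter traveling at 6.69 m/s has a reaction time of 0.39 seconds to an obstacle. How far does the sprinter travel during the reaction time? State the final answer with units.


d = v * t
d = 6.69 * 0.39
d = 2.6091 m

2.6091 m


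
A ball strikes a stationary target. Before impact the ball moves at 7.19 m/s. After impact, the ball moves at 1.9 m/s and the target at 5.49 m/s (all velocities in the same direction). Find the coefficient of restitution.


e = (v2_after - v1_after) / (v1_before - v2_before)
Numerator = 5.49 - 1.9 = 3.59
Denominator = 7.19 - 0 = 7.19
e = 3.59 / 7.19 = 0.4993

0.4993


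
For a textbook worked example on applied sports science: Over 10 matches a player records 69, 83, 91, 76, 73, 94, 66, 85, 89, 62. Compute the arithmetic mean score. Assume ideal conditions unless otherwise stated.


Average = sum / n
Sum = 788
Average = 788 / 10 = 78.8

78.8


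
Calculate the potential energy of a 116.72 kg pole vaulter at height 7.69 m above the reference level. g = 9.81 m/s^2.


PE = m * g * h
PE = 116.72 * 9.81 * 7.69
PE = 1145.0232 * 7.69 = 8805.2284 J

8805.2284 J


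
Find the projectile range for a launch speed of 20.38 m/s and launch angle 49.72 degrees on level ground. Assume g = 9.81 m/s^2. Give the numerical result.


R = v^2 * sin(2*theta) / g
Convert angle to radians: theta = 49.72 deg = 0.8678 rad
sin(2*theta) = sin(1.7356) = 0.9865
R = 20.38^2 * 0.9865 / 9.81
R = 415.3444 * 0.9865 / 9.81 = 41.7655 m

41.7655 m


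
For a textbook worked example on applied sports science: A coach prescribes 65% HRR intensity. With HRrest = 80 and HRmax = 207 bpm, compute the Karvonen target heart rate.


Target = HRrest + pct*(HRmax - HRrest)
Heart rate reserve = HRmax - HRrest = 207 - 80 = 127 bpm
Fraction = 65% = 0.65
Target = 80 + 0.65 * 127
Target = 80 + 82.55 = 162.55 bpm

162.55 bpm


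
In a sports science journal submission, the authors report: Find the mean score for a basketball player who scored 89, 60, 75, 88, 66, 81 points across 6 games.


Average = sum / n
Sum = 459
Average = 459 / 6 = 76.5

76.5


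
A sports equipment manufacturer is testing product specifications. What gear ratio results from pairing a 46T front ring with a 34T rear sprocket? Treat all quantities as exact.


GR = front_teeth / rear_teeth
GR = 46 / 34
GR = 1.3529

1.3529


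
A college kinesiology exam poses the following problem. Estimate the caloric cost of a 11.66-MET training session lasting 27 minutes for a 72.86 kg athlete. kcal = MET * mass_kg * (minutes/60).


kcal = MET * mass * time_hr
Convert time: 27 min = 0.45 hr
kcal = 11.66 * 72.86 * 0.45
kcal = 382.2964 kcal

382.2964 kcal


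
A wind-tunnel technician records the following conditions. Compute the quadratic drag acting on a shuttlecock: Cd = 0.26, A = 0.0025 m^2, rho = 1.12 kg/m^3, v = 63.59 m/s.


Fd = 0.5 * Cd * rho * A * v^2
Fd = 0.5 * 0.26 * 1.12 * 0.0025 * 63.59^2
v^2 = 4043.6881
Fd = 0.5 * 0.26 * 1.12 * 0.0025 * 4043.6881 = 1.4719 N

1.4719 N


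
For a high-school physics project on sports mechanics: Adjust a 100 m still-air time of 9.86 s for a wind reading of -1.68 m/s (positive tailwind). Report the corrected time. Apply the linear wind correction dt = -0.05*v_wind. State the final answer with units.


dt = -0.05 * v_wind = -0.05 * -1.68 = 0.084 s
t_corrected = t_still + dt = 9.86 + (0.084)
t_corrected = 9.944 s

9.944 s


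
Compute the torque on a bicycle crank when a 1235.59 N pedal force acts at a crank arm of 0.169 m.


tau = F * d
tau = 1235.59 * 0.169
tau = 208.8147 N*m

208.8147 N*m


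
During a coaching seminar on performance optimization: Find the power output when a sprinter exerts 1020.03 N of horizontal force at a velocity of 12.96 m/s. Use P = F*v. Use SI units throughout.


P = F * v
P = 1020.03 * 12.96
P = 13219.5888 W

13219.5888 W


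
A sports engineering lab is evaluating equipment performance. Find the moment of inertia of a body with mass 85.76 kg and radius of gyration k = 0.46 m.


I = m * k^2
I = 85.76 * 0.46^2
I = 85.76 * 0.2116 = 18.1468 kg*m^2

18.1468 kg*m^2


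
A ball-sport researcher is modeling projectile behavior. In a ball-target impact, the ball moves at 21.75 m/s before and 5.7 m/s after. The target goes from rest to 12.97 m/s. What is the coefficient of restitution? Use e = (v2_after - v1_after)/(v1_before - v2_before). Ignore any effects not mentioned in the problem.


e = (v2_after - v1_after) / (v1_before - v2_before)
Numerator = 12.97 - 5.7 = 7.27
Denominator = 21.75 - 0 = 21.75
e = 7.27 / 21.75 = 0.3343

0.3343


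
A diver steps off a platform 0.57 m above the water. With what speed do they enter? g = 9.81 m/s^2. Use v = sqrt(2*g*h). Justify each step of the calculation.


v = sqrt(2 * g * h)
v = sqrt(2 * 9.81 * 0.57)
v = sqrt(11.1834) = 3.3442 m/s

3.3442 m/s


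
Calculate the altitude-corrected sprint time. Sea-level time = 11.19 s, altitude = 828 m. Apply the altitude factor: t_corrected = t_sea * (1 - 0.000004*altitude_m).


Correction factor = 1 - 0.000004 * 828 = 0.996688
t_corrected = t_sea * factor = 11.19 * 0.996688
t_corrected = 11.1529 s

11.1529 s


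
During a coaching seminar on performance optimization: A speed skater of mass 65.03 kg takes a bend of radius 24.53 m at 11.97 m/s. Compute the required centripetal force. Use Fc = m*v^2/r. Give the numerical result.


Fc = m * v^2 / r
v^2 = 11.97^2 = 143.2809
Fc = 65.03 * 143.2809 / 24.53
Fc = 9317.5569 / 24.53 = 379.8433 N

379.8433 N


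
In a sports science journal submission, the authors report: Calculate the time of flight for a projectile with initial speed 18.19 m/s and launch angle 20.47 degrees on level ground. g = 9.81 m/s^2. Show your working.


T = 2*v*sin(theta)/g
sin(theta) = sin(20.47 deg) = 0.3497
T = 2*18.19*0.3497 / 9.81
T = 12.7227 / 9.81 = 1.2969 s

1.2969 s


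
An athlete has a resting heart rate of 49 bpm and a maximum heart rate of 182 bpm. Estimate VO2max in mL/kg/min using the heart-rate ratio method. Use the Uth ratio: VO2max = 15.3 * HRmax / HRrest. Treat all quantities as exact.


VO2max = 15.3 * HRmax / HRrest
VO2max = 15.3 * 182 / 49
VO2max = 2784.6 / 49 = 56.8286 mL/kg/min

56.8286 mL/kg/min


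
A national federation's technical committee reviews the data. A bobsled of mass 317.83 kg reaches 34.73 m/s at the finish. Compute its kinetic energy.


KE = 0.5 * m * v^2
KE = 0.5 * 317.83 * 34.73^2
KE = 0.5 * 317.83 * 1206.1729 = 191678.9664 J

191678.9664 J


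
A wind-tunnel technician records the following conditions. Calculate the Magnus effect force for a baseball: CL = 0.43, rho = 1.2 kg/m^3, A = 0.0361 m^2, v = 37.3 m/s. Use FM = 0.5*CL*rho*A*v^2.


FM = 0.5 * CL * rho * A * v^2
FM = 0.5 * 0.43 * 1.2 * 0.0361 * 37.3^2
v^2 = 1391.29
FM = 0.5 * 0.43 * 1.2 * 0.0361 * 1391.29 = 12.9582 N

12.9582 N


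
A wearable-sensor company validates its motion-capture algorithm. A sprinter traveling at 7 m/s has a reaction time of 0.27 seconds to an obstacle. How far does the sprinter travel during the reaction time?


d = v * t
d = 7 * 0.27
d = 1.89 m

1.89 m


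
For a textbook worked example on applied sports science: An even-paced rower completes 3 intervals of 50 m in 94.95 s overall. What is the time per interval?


Split time = total_time / n_laps = 94.95 / 3
Split time = 31.65 s per lap

31.65 s


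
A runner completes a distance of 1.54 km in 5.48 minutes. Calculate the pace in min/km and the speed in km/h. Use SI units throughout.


Pace = time / distance = 5.48 min / 1.54 km = 3.5584 min/km
Speed = distance / time_in_hours = 1.54 / 0.0913 hr
Speed = 16.8613 km/h

3.5584 min/km, 16.8613 km/h


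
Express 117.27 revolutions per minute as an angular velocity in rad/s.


omega = RPM * 2 * pi / 60
omega = 117.27 * 2 * 3.14159 / 60
omega = 736.8291 / 60 = 12.2805 rad/s

12.2805 rad/s


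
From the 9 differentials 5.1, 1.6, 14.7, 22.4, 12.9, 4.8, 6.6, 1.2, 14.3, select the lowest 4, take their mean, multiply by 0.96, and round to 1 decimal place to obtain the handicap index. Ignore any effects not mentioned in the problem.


All differentials: 5.1, 1.6, 14.7, 22.4, 12.9, 4.8, 6.6, 1.2, 14.3
Sorted: 1.2, 1.6, 4.8, 5.1, 6.6, 12.9, 14.3, 14.7, 22.4
Best 4: 1.2, 1.6, 4.8, 5.1
Average of best = 12.7 / 4 = 3.175
Raw index = 3.175 * 0.96 = 3.048
Handicap index = round(3.048, 1) = 3.0

3.0


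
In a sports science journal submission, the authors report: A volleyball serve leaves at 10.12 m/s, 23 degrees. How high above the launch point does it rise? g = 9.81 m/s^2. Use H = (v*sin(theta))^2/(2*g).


H = (v*sin(theta))^2 / (2*g)
vy = v*sin(theta) = 10.12 * sin(23 deg) = 3.9542 m/s
H = vy^2 / (2*g) = 15.6357 / (2*9.81)
H = 15.6357 / 19.62 = 0.7969 m

0.7969 m


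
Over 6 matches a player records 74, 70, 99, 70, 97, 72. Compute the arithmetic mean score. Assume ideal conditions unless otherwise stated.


Average = sum / n
Sum = 482
Average = 482 / 6 = 80.3333

80.3333


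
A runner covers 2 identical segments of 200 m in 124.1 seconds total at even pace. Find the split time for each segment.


Split time = total_time / n_laps = 124.1 / 2
Split time = 62.05 s per lap

62.05 s


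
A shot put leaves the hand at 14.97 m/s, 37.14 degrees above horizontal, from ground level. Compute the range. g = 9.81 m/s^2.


R = v^2 * sin(2*theta) / g
Convert angle to radians: theta = 37.14 deg = 0.6482 rad
sin(2*theta) = sin(1.2964) = 0.9626
R = 14.97^2 * 0.9626 / 9.81
R = 224.1009 * 0.9626 / 9.81 = 21.9897 m

21.9897 m


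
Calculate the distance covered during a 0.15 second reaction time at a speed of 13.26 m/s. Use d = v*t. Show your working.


d = v * t
d = 13.26 * 0.15
d = 1.989 m

1.989 m


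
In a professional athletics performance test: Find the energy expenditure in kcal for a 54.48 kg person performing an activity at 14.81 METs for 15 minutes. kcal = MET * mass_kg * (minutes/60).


kcal = MET * mass * time_hr
Convert time: 15 min = 0.25 hr
kcal = 14.81 * 54.48 * 0.25
kcal = 201.7122 kcal

201.7122 kcal


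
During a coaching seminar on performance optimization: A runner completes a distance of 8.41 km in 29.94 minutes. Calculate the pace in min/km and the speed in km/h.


Pace = time / distance = 29.94 min / 8.41 km = 3.56 min/km
Speed = distance / time_in_hours = 8.41 / 0.499 hr
Speed = 16.8537 km/h

3.56 min/km, 16.8537 km/h


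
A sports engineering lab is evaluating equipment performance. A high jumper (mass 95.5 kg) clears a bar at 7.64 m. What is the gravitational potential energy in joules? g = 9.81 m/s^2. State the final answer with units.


PE = m * g * h
PE = 95.5 * 9.81 * 7.64
PE = 936.855 * 7.64 = 7157.5722 J

7157.5722 J


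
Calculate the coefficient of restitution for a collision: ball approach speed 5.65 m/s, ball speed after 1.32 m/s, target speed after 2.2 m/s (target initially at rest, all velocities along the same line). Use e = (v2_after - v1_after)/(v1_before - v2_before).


e = (v2_after - v1_after) / (v1_before - v2_before)
Numerator = 2.2 - 1.32 = 0.88
Denominator = 5.65 - 0 = 5.65
e = 0.88 / 5.65 = 0.1558

0.1558


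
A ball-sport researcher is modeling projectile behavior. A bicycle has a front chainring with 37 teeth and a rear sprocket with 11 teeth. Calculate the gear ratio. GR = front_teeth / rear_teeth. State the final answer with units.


GR = front_teeth / rear_teeth
GR = 37 / 11
GR = 3.3636

3.3636


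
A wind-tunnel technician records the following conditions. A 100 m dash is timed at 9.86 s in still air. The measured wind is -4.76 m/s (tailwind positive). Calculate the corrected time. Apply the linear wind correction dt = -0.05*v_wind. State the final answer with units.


dt = -0.05 * v_wind = -0.05 * -4.76 = 0.238 s
t_corrected = t_still + dt = 9.86 + (0.238)
t_corrected = 10.098 s

10.098 s


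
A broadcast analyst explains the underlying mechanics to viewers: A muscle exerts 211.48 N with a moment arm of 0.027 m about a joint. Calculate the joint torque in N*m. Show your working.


tau = F * d
tau = 211.48 * 0.027
tau = 5.71 N*m

5.71 N*m


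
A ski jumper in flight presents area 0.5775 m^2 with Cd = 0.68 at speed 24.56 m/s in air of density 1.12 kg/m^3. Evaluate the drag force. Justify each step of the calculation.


Fd = 0.5 * Cd * rho * A * v^2
Fd = 0.5 * 0.68 * 1.12 * 0.5775 * 24.56^2
v^2 = 603.1936
Fd = 0.5 * 0.68 * 1.12 * 0.5775 * 603.1936 = 132.6495 N

132.6495 N


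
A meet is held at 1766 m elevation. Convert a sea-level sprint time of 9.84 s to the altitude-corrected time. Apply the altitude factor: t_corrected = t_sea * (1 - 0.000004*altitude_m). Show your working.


Correction factor = 1 - 0.000004 * 1766 = 0.992936
t_corrected = t_sea * factor = 9.84 * 0.992936
t_corrected = 9.7705 s

9.7705 s


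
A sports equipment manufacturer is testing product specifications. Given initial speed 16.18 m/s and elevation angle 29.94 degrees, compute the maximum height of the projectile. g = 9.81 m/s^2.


H = (v*sin(theta))^2 / (2*g)
vy = v*sin(theta) = 16.18 * sin(29.94 deg) = 8.0753 m/s
H = vy^2 / (2*g) = 65.2108 / (2*9.81)
H = 65.2108 / 19.62 = 3.3237 m

3.3237 m


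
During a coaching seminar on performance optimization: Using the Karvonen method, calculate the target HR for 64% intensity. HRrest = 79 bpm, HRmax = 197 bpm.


Target = HRrest + pct*(HRmax - HRrest)
Heart rate reserve = HRmax - HRrest = 197 - 79 = 118 bpm
Fraction = 64% = 0.64
Target = 79 + 0.64 * 118
Target = 79 + 75.52 = 154.52 bpm

154.52 bpm


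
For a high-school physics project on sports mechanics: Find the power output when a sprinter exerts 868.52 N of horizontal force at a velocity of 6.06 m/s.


P = F * v
P = 868.52 * 6.06
P = 5263.2312 W

5263.2312 W


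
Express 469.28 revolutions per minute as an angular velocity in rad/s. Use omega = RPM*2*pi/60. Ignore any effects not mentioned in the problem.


omega = RPM * 2 * pi / 60
omega = 469.28 * 2 * 3.14159 / 60
omega = 2948.5732 / 60 = 49.1429 rad/s

49.1429 rad/s


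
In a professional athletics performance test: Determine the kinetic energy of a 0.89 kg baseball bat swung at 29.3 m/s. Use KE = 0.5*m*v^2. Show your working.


KE = 0.5 * m * v^2
KE = 0.5 * 0.89 * 29.3^2
KE = 0.5 * 0.89 * 858.49 = 382.0281 J

382.0281 J


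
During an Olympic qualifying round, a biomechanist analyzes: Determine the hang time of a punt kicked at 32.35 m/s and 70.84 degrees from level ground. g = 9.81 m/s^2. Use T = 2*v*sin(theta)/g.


T = 2*v*sin(theta)/g
sin(theta) = sin(70.84 deg) = 0.9446
T = 2*32.35*0.9446 / 9.81
T = 61.116 / 9.81 = 6.23 s

6.23 s


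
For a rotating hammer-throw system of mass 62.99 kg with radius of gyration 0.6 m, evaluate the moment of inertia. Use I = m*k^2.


I = m * k^2
I = 62.99 * 0.6^2
I = 62.99 * 0.36 = 22.6764 kg*m^2

22.6764 kg*m^2


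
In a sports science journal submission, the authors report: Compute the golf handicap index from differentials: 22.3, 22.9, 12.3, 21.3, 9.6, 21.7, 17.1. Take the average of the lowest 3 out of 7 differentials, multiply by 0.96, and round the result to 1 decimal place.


All differentials: 22.3, 22.9, 12.3, 21.3, 9.6, 21.7, 17.1
Sorted: 9.6, 12.3, 17.1, 21.3, 21.7, 22.3, 22.9
Best 3: 9.6, 12.3, 17.1
Average of best = 39 / 3 = 13
Raw index = 13 * 0.96 = 12.48
Handicap index = round(12.48, 1) = 12.5

12.5


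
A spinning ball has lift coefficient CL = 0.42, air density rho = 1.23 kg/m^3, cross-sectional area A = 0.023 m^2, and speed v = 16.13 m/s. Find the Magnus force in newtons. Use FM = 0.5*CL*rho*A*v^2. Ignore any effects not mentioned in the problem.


FM = 0.5 * CL * rho * A * v^2
FM = 0.5 * 0.42 * 1.23 * 0.023 * 16.13^2
v^2 = 260.1769
FM = 0.5 * 0.42 * 1.23 * 0.023 * 260.1769 = 1.5457 N

1.5457 N


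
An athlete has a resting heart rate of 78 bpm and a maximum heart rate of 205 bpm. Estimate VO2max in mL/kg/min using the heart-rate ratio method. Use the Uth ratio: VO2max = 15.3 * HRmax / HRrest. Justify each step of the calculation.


VO2max = 15.3 * HRmax / HRrest
VO2max = 15.3 * 205 / 78
VO2max = 3136.5 / 78 = 40.2115 mL/kg/min

40.2115 mL/kg/min


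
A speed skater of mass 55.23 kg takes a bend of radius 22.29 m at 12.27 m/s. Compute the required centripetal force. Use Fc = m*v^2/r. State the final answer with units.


Fc = m * v^2 / r
v^2 = 12.27^2 = 150.5529
Fc = 55.23 * 150.5529 / 22.29
Fc = 8315.0367 / 22.29 = 373.0389 N

373.0389 N


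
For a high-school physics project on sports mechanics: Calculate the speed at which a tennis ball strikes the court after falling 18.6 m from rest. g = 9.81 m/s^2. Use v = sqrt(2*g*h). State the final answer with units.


v = sqrt(2 * g * h)
v = sqrt(2 * 9.81 * 18.6)
v = sqrt(364.932) = 19.1032 m/s

19.1032 m/s


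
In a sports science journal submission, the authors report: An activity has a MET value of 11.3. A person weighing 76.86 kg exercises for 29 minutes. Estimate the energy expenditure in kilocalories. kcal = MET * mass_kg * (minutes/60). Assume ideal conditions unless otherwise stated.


kcal = MET * mass * time_hr
Convert time: 29 min = 0.4833 hr
kcal = 11.3 * 76.86 * 0.4833
kcal = 419.7837 kcal

419.7837 kcal


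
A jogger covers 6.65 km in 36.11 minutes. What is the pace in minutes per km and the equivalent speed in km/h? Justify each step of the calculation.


Pace = time / distance = 36.11 min / 6.65 km = 5.4301 min/km
Speed = distance / time_in_hours = 6.65 / 0.6018 hr
Speed = 11.0496 km/h

5.4301 min/km, 11.0496 km/h


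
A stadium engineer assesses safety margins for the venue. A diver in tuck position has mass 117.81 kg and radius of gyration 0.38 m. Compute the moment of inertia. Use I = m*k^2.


I = m * k^2
I = 117.81 * 0.38^2
I = 117.81 * 0.1444 = 17.0118 kg*m^2

17.0118 kg*m^2


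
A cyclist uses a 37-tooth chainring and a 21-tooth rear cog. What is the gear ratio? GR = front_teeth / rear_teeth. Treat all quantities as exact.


GR = front_teeth / rear_teeth
GR = 37 / 21
GR = 1.7619

1.7619


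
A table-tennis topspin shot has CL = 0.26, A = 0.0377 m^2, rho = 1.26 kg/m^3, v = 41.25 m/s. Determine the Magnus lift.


FM = 0.5 * CL * rho * A * v^2
FM = 0.5 * 0.26 * 1.26 * 0.0377 * 41.25^2
v^2 = 1701.5625
FM = 0.5 * 0.26 * 1.26 * 0.0377 * 1701.5625 = 10.5076 N

10.5076 N


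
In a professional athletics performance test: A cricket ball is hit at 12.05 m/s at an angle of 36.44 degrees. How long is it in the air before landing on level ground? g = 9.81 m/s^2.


T = 2*v*sin(theta)/g
sin(theta) = sin(36.44 deg) = 0.594
T = 2*12.05*0.594 / 9.81
T = 14.3149 / 9.81 = 1.4592 s

1.4592 s


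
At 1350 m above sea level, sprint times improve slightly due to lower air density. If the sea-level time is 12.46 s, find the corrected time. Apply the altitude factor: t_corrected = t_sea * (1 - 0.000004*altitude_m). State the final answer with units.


Correction factor = 1 - 0.000004 * 1350 = 0.9946
t_corrected = t_sea * factor = 12.46 * 0.9946
t_corrected = 12.3927 s

12.3927 s


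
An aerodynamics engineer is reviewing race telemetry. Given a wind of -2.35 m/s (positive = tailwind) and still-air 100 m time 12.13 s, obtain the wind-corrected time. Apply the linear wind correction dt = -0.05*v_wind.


dt = -0.05 * v_wind = -0.05 * -2.35 = 0.1175 s
t_corrected = t_still + dt = 12.13 + (0.1175)
t_corrected = 12.2475 s

12.2475 s


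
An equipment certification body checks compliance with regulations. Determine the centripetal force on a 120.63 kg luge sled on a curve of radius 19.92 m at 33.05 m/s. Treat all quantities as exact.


Fc = m * v^2 / r
v^2 = 33.05^2 = 1092.3025
Fc = 120.63 * 1092.3025 / 19.92
Fc = 131764.4506 / 19.92 = 6614.6813 N

6614.6813 N


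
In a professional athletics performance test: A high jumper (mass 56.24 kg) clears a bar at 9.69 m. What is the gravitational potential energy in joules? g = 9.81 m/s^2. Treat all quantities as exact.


PE = m * g * h
PE = 56.24 * 9.81 * 9.69
PE = 551.7144 * 9.69 = 5346.1125 J

5346.1125 J


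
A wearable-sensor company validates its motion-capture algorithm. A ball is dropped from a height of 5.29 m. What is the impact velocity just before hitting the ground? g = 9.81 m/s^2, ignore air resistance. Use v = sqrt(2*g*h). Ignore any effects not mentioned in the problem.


v = sqrt(2 * g * h)
v = sqrt(2 * 9.81 * 5.29)
v = sqrt(103.7898) = 10.1877 m/s

10.1877 m/s


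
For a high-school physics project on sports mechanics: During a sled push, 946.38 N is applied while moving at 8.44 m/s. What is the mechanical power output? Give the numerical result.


P = F * v
P = 946.38 * 8.44
P = 7987.4472 W

7987.4472 W


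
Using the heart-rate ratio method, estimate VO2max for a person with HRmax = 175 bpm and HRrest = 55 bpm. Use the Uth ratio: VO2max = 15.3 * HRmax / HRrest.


VO2max = 15.3 * HRmax / HRrest
VO2max = 15.3 * 175 / 55
VO2max = 2677.5 / 55 = 48.6818 mL/kg/min

48.6818 mL/kg/min


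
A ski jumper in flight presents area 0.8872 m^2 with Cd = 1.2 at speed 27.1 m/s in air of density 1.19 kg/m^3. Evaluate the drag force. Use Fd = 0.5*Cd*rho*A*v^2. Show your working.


Fd = 0.5 * Cd * rho * A * v^2
Fd = 0.5 * 1.2 * 1.19 * 0.8872 * 27.1^2
v^2 = 734.41
Fd = 0.5 * 1.2 * 1.19 * 0.8872 * 734.41 = 465.2199 N

465.2199 N


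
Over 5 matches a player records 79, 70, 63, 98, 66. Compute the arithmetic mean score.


Average = sum / n
Sum = 376
Average = 376 / 5 = 75.2

75.2


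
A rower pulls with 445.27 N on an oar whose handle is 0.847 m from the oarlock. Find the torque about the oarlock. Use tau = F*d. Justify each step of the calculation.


tau = F * d
tau = 445.27 * 0.847
tau = 377.1437 N*m

377.1437 N*m


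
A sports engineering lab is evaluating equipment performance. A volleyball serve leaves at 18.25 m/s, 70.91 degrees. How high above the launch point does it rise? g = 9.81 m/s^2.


H = (v*sin(theta))^2 / (2*g)
vy = v*sin(theta) = 18.25 * sin(70.91 deg) = 17.2464 m/s
H = vy^2 / (2*g) = 297.4369 / (2*9.81)
H = 297.4369 / 19.62 = 15.1599 m

15.1599 m


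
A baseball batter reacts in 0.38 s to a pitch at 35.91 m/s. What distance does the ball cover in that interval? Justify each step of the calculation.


d = v * t
d = 35.91 * 0.38
d = 13.6458 m

13.6458 m


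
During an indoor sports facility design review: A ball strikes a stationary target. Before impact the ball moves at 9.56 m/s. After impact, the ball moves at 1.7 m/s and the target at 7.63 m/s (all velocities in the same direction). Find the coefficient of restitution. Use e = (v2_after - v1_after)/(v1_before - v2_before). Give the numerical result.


e = (v2_after - v1_after) / (v1_before - v2_before)
Numerator = 7.63 - 1.7 = 5.93
Denominator = 9.56 - 0 = 9.56
e = 5.93 / 9.56 = 0.6203

0.6203


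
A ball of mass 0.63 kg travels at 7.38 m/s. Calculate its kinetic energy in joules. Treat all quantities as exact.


KE = 0.5 * m * v^2
KE = 0.5 * 0.63 * 7.38^2
KE = 0.5 * 0.63 * 54.4644 = 17.1563 J

17.1563 J


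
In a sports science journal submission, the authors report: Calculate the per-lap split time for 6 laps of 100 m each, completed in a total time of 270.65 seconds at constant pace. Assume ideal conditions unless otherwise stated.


Split time = total_time / n_laps = 270.65 / 6
Split time = 45.1083 s per lap

45.1083 s


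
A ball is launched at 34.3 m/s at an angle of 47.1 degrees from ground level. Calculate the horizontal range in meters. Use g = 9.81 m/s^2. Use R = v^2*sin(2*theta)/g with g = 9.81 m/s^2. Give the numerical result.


R = v^2 * sin(2*theta) / g
Convert angle to radians: theta = 47.1 deg = 0.8221 rad
sin(2*theta) = sin(1.6441) = 0.9973
R = 34.3^2 * 0.9973 / 9.81
R = 1176.49 * 0.9973 / 9.81 = 119.6056 m

119.6056 m


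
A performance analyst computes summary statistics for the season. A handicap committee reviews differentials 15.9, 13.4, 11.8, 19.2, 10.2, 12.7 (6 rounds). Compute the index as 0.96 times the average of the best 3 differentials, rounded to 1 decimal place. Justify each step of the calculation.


All differentials: 15.9, 13.4, 11.8, 19.2, 10.2, 12.7
Sorted: 10.2, 11.8, 12.7, 13.4, 15.9, 19.2
Best 3: 10.2, 11.8, 12.7
Average of best = 34.7 / 3 = 11.5667
Raw index = 11.5667 * 0.96 = 11.104
Handicap index = round(11.104, 1) = 11.1

11.1


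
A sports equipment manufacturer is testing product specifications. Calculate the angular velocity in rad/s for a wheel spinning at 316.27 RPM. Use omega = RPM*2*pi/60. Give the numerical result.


omega = RPM * 2 * pi / 60
omega = 316.27 * 2 * 3.14159 / 60
omega = 1987.183 / 60 = 33.1197 rad/s

33.1197 rad/s


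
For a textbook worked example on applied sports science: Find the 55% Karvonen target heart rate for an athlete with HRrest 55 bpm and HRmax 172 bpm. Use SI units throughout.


Target = HRrest + pct*(HRmax - HRrest)
Heart rate reserve = HRmax - HRrest = 172 - 55 = 117 bpm
Fraction = 55% = 0.55
Target = 55 + 0.55 * 117
Target = 55 + 64.35 = 119.35 bpm

119.35 bpm


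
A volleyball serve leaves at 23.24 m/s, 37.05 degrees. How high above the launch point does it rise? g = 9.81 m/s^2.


H = (v*sin(theta))^2 / (2*g)
vy = v*sin(theta) = 23.24 * sin(37.05 deg) = 14.0024 m/s
H = vy^2 / (2*g) = 196.0664 / (2*9.81)
H = 196.0664 / 19.62 = 9.9932 m

9.9932 m


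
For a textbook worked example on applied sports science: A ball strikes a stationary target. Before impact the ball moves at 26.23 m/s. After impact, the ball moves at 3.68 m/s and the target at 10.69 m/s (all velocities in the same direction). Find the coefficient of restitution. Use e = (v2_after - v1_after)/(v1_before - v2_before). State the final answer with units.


e = (v2_after - v1_after) / (v1_before - v2_before)
Numerator = 10.69 - 3.68 = 7.01
Denominator = 26.23 - 0 = 26.23
e = 7.01 / 26.23 = 0.2673

0.2673


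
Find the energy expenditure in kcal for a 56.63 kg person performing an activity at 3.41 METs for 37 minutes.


kcal = MET * mass * time_hr
Convert time: 37 min = 0.6167 hr
kcal = 3.41 * 56.63 * 0.6167
kcal = 119.0835 kcal

119.0835 kcal


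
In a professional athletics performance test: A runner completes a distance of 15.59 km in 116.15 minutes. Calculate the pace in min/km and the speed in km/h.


Pace = time / distance = 116.15 min / 15.59 km = 7.4503 min/km
Speed = distance / time_in_hours = 15.59 / 1.9358 hr
Speed = 8.0534 km/h

7.4503 min/km, 8.0534 km/h


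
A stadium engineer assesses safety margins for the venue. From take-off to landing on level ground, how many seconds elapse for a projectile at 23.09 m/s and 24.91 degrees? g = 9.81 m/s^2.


T = 2*v*sin(theta)/g
sin(theta) = sin(24.91 deg) = 0.4212
T = 2*23.09*0.4212 / 9.81
T = 19.4507 / 9.81 = 1.9827 s

1.9827 s


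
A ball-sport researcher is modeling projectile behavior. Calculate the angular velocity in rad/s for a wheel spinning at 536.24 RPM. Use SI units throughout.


omega = RPM * 2 * pi / 60
omega = 536.24 * 2 * 3.14159 / 60
omega = 3369.2953 / 60 = 56.1549 rad/s

56.1549 rad/s


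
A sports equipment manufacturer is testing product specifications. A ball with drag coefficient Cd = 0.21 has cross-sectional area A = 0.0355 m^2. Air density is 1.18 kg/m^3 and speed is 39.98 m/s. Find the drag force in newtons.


Fd = 0.5 * Cd * rho * A * v^2
Fd = 0.5 * 0.21 * 1.18 * 0.0355 * 39.98^2
v^2 = 1598.4004
Fd = 0.5 * 0.21 * 1.18 * 0.0355 * 1598.4004 = 7.0305 N

7.0305 N


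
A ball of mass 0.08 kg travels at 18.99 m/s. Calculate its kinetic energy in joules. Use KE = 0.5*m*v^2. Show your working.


KE = 0.5 * m * v^2
KE = 0.5 * 0.08 * 18.99^2
KE = 0.5 * 0.08 * 360.6201 = 14.4248 J

14.4248 J


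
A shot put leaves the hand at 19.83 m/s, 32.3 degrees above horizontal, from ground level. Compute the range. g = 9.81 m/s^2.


R = v^2 * sin(2*theta) / g
Convert angle to radians: theta = 32.3 deg = 0.5637 rad
sin(2*theta) = sin(1.1275) = 0.9033
R = 19.83^2 * 0.9033 / 9.81
R = 393.2289 * 0.9033 / 9.81 = 36.2097 m

36.2097 m


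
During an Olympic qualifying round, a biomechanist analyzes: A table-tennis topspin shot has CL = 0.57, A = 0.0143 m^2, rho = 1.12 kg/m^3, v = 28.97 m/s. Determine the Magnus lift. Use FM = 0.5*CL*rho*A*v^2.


FM = 0.5 * CL * rho * A * v^2
FM = 0.5 * 0.57 * 1.12 * 0.0143 * 28.97^2
v^2 = 839.2609
FM = 0.5 * 0.57 * 1.12 * 0.0143 * 839.2609 = 3.8309 N

3.8309 N


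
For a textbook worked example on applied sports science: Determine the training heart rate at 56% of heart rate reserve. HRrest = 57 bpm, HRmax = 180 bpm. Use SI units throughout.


Target = HRrest + pct*(HRmax - HRrest)
Heart rate reserve = HRmax - HRrest = 180 - 57 = 123 bpm
Fraction = 56% = 0.56
Target = 57 + 0.56 * 123
Target = 57 + 68.88 = 125.88 bpm

125.88 bpm


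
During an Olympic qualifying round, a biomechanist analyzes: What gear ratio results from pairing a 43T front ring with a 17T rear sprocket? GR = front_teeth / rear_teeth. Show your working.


GR = front_teeth / rear_teeth
GR = 43 / 17
GR = 2.5294

2.5294


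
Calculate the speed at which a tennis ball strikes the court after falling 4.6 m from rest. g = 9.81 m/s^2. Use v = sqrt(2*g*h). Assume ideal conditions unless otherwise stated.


v = sqrt(2 * g * h)
v = sqrt(2 * 9.81 * 4.6)
v = sqrt(90.252) = 9.5001 m/s

9.5001 m/s


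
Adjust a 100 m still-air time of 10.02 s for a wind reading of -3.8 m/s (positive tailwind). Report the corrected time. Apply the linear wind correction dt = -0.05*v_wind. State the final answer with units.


dt = -0.05 * v_wind = -0.05 * -3.8 = 0.19 s
t_corrected = t_still + dt = 10.02 + (0.19)
t_corrected = 10.21 s

10.21 s


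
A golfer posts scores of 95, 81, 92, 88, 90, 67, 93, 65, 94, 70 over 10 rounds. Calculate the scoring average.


Average = sum / n
Sum = 835
Average = 835 / 10 = 83.5

83.5


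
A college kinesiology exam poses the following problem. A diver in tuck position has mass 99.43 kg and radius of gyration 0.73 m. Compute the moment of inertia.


I = m * k^2
I = 99.43 * 0.73^2
I = 99.43 * 0.5329 = 52.9862 kg*m^2

52.9862 kg*m^2


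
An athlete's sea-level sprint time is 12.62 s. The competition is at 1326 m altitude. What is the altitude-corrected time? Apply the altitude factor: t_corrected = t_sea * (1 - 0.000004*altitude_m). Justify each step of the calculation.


Correction factor = 1 - 0.000004 * 1326 = 0.994696
t_corrected = t_sea * factor = 12.62 * 0.994696
t_corrected = 12.5531 s

12.5531 s


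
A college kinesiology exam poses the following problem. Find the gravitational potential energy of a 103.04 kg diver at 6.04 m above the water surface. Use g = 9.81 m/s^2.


PE = m * g * h
PE = 103.04 * 9.81 * 6.04
PE = 1010.8224 * 6.04 = 6105.3673 J

6105.3673 J


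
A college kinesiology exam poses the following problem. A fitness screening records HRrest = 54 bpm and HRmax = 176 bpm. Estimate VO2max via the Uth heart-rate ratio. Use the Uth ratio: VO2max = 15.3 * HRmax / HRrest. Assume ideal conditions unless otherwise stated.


VO2max = 15.3 * HRmax / HRrest
VO2max = 15.3 * 176 / 54
VO2max = 2692.8 / 54 = 49.8667 mL/kg/min

49.8667 mL/kg/min


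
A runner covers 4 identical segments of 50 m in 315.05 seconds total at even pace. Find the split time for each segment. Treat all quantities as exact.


Split time = total_time / n_laps = 315.05 / 4
Split time = 78.7625 s per lap

78.7625 s


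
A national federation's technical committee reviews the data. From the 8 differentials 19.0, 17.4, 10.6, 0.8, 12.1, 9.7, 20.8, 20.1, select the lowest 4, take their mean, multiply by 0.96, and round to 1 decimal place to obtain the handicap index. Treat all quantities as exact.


All differentials: 19.0, 17.4, 10.6, 0.8, 12.1, 9.7, 20.8, 20.1
Sorted: 0.8, 9.7, 10.6, 12.1, 17.4, 19.0, 20.1, 20.8
Best 4: 0.8, 9.7, 10.6, 12.1
Average of best = 33.2 / 4 = 8.3
Raw index = 8.3 * 0.96 = 7.968
Handicap index = round(7.968, 1) = 8.0

8.0


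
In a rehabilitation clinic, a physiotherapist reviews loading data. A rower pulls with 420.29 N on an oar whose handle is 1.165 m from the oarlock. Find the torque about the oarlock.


tau = F * d
tau = 420.29 * 1.165
tau = 489.6379 N*m

489.6379 N*m


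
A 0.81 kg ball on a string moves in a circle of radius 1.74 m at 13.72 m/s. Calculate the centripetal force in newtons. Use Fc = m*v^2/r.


Fc = m * v^2 / r
v^2 = 13.72^2 = 188.2384
Fc = 0.81 * 188.2384 / 1.74
Fc = 152.4731 / 1.74 = 87.6282 N

87.6282 N


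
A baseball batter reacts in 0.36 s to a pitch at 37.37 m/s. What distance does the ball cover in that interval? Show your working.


d = v * t
d = 37.37 * 0.36
d = 13.4532 m

13.4532 m


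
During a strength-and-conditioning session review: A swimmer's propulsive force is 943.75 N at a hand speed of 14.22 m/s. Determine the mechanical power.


P = F * v
P = 943.75 * 14.22
P = 13420.125 W

13420.125 W


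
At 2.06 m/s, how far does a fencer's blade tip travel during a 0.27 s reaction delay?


d = v * t
d = 2.06 * 0.27
d = 0.5562 m

0.5562 m


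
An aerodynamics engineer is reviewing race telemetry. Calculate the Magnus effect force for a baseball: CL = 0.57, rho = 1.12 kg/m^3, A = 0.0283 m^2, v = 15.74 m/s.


FM = 0.5 * CL * rho * A * v^2
FM = 0.5 * 0.57 * 1.12 * 0.0283 * 15.74^2
v^2 = 247.7476
FM = 0.5 * 0.57 * 1.12 * 0.0283 * 247.7476 = 2.238 N

2.238 N


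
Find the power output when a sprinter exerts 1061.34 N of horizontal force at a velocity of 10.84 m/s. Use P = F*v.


P = F * v
P = 1061.34 * 10.84
P = 11504.9256 W

11504.9256 W


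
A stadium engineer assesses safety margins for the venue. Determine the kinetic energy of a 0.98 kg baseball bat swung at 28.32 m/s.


KE = 0.5 * m * v^2
KE = 0.5 * 0.98 * 28.32^2
KE = 0.5 * 0.98 * 802.0224 = 392.991 J

392.991 J


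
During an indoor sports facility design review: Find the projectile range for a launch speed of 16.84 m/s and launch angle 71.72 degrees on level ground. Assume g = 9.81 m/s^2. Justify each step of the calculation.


R = v^2 * sin(2*theta) / g
Convert angle to radians: theta = 71.72 deg = 1.2518 rad
sin(2*theta) = sin(2.5035) = 0.5957
R = 16.84^2 * 0.5957 / 9.81
R = 283.5856 * 0.5957 / 9.81 = 17.2193 m

17.2193 m


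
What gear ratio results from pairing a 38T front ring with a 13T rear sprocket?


GR = front_teeth / rear_teeth
GR = 38 / 13
GR = 2.9231

2.9231


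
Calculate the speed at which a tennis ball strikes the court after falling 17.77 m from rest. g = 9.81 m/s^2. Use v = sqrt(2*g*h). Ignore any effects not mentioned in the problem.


v = sqrt(2 * g * h)
v = sqrt(2 * 9.81 * 17.77)
v = sqrt(348.6474) = 18.6721 m/s

18.6721 m/s


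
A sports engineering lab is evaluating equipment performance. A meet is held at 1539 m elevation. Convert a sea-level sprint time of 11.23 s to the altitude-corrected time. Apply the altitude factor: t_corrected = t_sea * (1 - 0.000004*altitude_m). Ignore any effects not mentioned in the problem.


Correction factor = 1 - 0.000004 * 1539 = 0.993844
t_corrected = t_sea * factor = 11.23 * 0.993844
t_corrected = 11.1609 s

11.1609 s


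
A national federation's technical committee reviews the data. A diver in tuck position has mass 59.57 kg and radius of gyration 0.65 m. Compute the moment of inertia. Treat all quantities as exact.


I = m * k^2
I = 59.57 * 0.65^2
I = 59.57 * 0.4225 = 25.1683 kg*m^2

25.1683 kg*m^2


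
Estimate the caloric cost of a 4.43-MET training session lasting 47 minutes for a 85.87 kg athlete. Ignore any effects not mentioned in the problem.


kcal = MET * mass * time_hr
Convert time: 47 min = 0.7833 hr
kcal = 4.43 * 85.87 * 0.7833
kcal = 297.9832 kcal

297.9832 kcal


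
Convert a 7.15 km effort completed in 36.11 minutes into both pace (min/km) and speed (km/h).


Pace = time / distance = 36.11 min / 7.15 km = 5.0503 min/km
Speed = distance / time_in_hours = 7.15 / 0.6018 hr
Speed = 11.8804 km/h

5.0503 min/km, 11.8804 km/h


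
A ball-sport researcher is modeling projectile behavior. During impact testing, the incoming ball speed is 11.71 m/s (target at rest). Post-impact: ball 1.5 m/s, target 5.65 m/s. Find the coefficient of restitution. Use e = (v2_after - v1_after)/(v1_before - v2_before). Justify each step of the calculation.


e = (v2_after - v1_after) / (v1_before - v2_before)
Numerator = 5.65 - 1.5 = 4.15
Denominator = 11.71 - 0 = 11.71
e = 4.15 / 11.71 = 0.3544

0.3544
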